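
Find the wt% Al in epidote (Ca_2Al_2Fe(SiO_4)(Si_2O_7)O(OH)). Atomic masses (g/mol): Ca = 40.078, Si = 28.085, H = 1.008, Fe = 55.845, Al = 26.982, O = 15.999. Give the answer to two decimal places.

M(Ca_2Al_2Fe(SiO_4)(Si_2O_7)O(OH)) = 483.215 g/mol.
Al contributes 2 × 26.982 = 53.964 g per mole.
53.964/483.215 = 0.1117 → 11.17%.

11.17 mass %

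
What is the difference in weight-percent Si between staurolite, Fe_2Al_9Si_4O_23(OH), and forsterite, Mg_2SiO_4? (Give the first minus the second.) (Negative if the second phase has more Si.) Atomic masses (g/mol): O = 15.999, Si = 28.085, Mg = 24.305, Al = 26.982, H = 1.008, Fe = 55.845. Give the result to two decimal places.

-6.77 percentage points

M(Fe_2Al_9Si_4O_23(OH)) = 851.852 g/mol, so wt% Si = 112.340/851.852 × 100 = 13.19%.
M(Mg_2SiO_4) = 140.691 g/mol, so wt% Si = 28.085/140.691 × 100 = 19.96%.
13.19 − 19.96 = -6.77 pp.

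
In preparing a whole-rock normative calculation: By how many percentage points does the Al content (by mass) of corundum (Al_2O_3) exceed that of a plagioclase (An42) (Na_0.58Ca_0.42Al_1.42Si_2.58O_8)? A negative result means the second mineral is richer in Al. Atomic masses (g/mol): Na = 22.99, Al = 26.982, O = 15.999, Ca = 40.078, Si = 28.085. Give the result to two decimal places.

38.68 percentage points

First mineral: 53.964 g Al in 101.961 g formula = 52.93 wt% Al.
Second mineral: 38.314 g Al in 268.933 g formula = 14.25 wt% Al.
52.93% − 14.25% gives a difference of 38.68 percentage points.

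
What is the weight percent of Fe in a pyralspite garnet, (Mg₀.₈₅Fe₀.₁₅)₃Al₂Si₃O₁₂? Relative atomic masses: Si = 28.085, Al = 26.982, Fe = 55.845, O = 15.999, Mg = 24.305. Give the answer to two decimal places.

6.02 wt%

Molar mass of (Mg₀.₈₅Fe₀.₁₅)₃Al₂Si₃O₁₂: 2.55·24.305 + 0.45·55.845 + 2·26.982 + 3·28.085 + 12·15.999 = 417.315 g/mol.
Mass of Fe per formula unit: 0.45 × 55.845 = 25.130 g.
Weight fraction Fe = 25.130 / 417.315 = 0.0602.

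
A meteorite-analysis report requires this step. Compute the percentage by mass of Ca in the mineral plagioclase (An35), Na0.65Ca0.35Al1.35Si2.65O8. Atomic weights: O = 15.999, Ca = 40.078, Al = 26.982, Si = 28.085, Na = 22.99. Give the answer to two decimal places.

M(Na0.65Ca0.35Al1.35Si2.65O8) = 267.814 g/mol.
Ca contributes 0.35 × 40.078 = 14.027 g per mole.
14.027/267.814 = 0.0524 → 5.24%.

5.24 weight percent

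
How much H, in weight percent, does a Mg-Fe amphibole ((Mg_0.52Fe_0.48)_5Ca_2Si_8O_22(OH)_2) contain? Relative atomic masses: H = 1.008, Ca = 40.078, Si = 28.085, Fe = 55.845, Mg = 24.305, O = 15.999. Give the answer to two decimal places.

Formula mass = 2.60×24.305 + 2.40×55.845 + 2×40.078 + 8×28.085 + 24×15.999 + 2×1.008 = 888.049 g/mol, of which 2.016 g is H.
So H makes up 2.016/888.049 = 0.0023 of the mass, i.e. 0.23%.

0.23 weight percent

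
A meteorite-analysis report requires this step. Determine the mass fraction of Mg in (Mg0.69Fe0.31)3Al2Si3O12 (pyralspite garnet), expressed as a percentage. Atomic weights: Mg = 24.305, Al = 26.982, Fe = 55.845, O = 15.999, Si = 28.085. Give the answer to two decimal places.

11.63 mass %

M((Mg0.69Fe0.31)3Al2Si3O12) = 432.454 g/mol.
Mg contributes 2.07 × 24.305 = 50.311 g per mole.
50.311/432.454 = 0.1163 → 11.63%.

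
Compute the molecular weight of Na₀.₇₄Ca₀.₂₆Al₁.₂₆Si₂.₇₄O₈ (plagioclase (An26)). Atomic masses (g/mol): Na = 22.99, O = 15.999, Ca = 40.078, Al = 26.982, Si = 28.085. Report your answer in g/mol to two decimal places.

266.38 g/mol

M = 0.74(22.99) + 0.26(40.078) + 1.26(26.982) + 2.74(28.085) + 8(15.999)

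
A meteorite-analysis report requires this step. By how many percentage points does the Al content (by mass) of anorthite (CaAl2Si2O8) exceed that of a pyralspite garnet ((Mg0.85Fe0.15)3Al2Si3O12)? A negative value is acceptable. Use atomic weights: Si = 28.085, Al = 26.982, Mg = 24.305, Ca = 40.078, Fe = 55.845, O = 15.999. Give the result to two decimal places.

6.47 percentage points

First mineral: 53.964 g Al in 278.204 g formula = 19.40 wt% Al.
Second mineral: 53.964 g Al in 417.315 g formula = 12.93 wt% Al.
19.40% − 12.93% gives a difference of 6.47 percentage points.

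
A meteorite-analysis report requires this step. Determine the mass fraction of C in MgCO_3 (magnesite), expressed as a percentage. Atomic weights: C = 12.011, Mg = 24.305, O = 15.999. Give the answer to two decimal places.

14.25 wt%

Formula mass = 1×24.305 + 1×12.011 + 3×15.999 = 84.313 g/mol, of which 12.011 g is C.
So C makes up 12.011/84.313 = 0.1425 of the mass, i.e. 14.25%.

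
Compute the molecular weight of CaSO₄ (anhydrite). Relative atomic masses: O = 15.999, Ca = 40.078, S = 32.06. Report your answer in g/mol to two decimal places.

136.13 g/mol

Ca: 1 × 40.078 = 40.0780
S: 1 × 32.06 = 32.0600
O: 4 × 15.999 = 63.9960
Summing the contributions gives the formula mass.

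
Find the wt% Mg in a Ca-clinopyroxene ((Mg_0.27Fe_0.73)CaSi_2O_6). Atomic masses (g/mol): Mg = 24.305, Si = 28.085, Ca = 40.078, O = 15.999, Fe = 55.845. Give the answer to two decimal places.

M((Mg_0.27Fe_0.73)CaSi_2O_6) = 239.571 g/mol.
Mg contributes 0.27 × 24.305 = 6.562 g per mole.
6.562/239.571 = 0.0274 → 2.74%.

2.74 mass %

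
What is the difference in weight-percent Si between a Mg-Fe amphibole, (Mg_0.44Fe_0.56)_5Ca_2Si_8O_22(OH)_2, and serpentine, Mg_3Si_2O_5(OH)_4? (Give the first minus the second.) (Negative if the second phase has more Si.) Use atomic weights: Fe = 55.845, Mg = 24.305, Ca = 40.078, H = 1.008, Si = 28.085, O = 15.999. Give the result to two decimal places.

First mineral: 224.680 g Si in 900.665 g formula = 24.95 wt% Si.
Second mineral: 56.170 g Si in 277.108 g formula = 20.27 wt% Si.
24.95% − 20.27% gives a difference of 4.68 percentage points.

4.68 percentage points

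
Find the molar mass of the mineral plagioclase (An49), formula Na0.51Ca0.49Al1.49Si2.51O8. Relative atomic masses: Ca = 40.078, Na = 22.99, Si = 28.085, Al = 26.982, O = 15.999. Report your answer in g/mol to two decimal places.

270.05 g/mol

The formula mass is the sum 0.51·22.99 + 0.49·40.078 + 1.49·26.982 + 2.51·28.085 + 8·15.999.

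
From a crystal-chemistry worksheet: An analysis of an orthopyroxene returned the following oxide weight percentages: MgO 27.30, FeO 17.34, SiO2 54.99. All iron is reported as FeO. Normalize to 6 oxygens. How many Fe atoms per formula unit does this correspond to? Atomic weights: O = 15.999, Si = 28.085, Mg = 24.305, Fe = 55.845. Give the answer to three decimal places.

MgO (M=40.304): mol = 0.67735; Mg = 0.67735, O = 0.67735.
FeO (M=71.844): mol = 0.24136; Fe = 0.24136, O = 0.24136.
SiO2 (M=60.083): mol = 0.91523; Si = 0.91523, O = 1.83046.
ΣO = 2.74917; factor = 6/ΣO = 2.18248.
Fe apfu = 0.24136 × 2.18248 = 0.527.

0.527 Fe apfu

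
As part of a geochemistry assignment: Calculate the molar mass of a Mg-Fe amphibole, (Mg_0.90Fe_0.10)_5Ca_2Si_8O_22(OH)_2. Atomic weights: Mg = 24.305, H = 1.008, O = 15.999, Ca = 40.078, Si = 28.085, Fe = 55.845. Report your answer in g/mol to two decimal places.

828.12 g/mol

M = 4.50*24.305 + 0.50*55.845 + 2*40.078 + 8*28.085 + 24*15.999 + 2*1.008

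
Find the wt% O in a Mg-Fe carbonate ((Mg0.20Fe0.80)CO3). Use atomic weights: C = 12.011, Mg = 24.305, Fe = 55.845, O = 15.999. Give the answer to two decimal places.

43.81 wt%

M((Mg0.20Fe0.80)CO3) = 109.545 g/mol.
O contributes 3 × 15.999 = 47.997 g per mole.
47.997/109.545 = 0.4381 → 43.81%.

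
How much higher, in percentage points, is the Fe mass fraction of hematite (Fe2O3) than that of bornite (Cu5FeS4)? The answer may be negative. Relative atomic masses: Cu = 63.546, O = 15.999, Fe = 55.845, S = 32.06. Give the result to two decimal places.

58.81 percentage points

M(Fe2O3) = 159.687 g/mol, so wt% Fe = 111.690/159.687 × 100 = 69.94%.
M(Cu5FeS4) = 501.815 g/mol, so wt% Fe = 55.845/501.815 × 100 = 11.13%.
69.94 − 11.13 = 58.81 pp.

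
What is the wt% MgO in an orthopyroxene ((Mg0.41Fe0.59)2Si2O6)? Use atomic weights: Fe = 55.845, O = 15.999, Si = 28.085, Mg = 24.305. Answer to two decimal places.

Formula mass = 237.991 g/mol.
0.82 Mg → 0.8200 mol MgO per formula unit; M(MgO) = 40.304, so MgO mass = 33.049 g.
33.049/237.991 × 100 = 13.89 wt%.

13.89 wt%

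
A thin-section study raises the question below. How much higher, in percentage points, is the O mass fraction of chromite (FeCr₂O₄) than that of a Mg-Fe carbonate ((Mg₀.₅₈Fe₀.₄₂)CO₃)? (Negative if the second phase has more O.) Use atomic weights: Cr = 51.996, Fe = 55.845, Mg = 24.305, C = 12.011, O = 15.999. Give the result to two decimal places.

-20.61 percentage points

First mineral: 63.996 g O in 223.833 g formula = 28.59 wt% O.
Second mineral: 47.997 g O in 97.560 g formula = 49.20 wt% O.
28.59% − 49.20% gives a difference of -20.61 percentage points.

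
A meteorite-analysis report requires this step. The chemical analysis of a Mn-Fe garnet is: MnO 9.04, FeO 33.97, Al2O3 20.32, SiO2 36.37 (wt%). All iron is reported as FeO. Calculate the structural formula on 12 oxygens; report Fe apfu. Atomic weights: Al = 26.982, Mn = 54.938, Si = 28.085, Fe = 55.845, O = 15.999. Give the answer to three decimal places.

MnO: 9.04/70.937 = 0.12744 mol → 0.12744 mol Mn, 0.12744 mol O.
FeO: 33.97/71.844 = 0.47283 mol → 0.47283 mol Fe, 0.47283 mol O.
Al2O3: 20.32/101.961 = 0.19929 mol → 0.39858 mol Al, 0.59787 mol O.
SiO2: 36.37/60.083 = 0.60533 mol → 0.60533 mol Si, 1.21066 mol O.
Total oxygen = 2.40880 mol. Normalization factor = 12/2.40880 = 4.98173.
Fe per 12 O = 0.47283 × 4.98173 = 2.356.

2.356 Fe apfu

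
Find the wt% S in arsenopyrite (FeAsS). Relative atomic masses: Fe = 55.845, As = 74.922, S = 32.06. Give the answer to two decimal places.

M(FeAsS) = 162.827 g/mol.
S contributes 1 × 32.06 = 32.060 g per mole.
32.060/162.827 = 0.1969 → 19.69%.

19.69 wt%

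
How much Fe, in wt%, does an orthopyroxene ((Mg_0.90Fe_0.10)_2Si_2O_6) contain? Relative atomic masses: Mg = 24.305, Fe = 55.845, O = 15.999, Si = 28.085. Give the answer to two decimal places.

M((Mg_0.90Fe_0.10)_2Si_2O_6) = 207.082 g/mol.
Fe contributes 0.20 × 55.845 = 11.169 g per mole.
11.169/207.082 = 0.0539 → 5.39%.

5.39 wt%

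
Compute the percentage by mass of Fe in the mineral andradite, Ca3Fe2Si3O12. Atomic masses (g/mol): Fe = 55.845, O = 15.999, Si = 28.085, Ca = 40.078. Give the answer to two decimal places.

M(Ca3Fe2Si3O12) = 508.167 g/mol.
Fe contributes 2 × 55.845 = 111.690 g per mole.
111.690/508.167 = 0.2198 → 21.98%.

21.98 mass %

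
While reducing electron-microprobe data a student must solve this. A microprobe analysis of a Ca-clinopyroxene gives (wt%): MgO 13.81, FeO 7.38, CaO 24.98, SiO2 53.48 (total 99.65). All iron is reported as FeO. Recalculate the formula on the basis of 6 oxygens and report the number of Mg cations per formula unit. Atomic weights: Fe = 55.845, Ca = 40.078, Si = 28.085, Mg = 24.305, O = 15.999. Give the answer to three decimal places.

MgO: 13.81/40.304 = 0.34265 mol → 0.34265 mol Mg, 0.34265 mol O.
FeO: 7.38/71.844 = 0.10272 mol → 0.10272 mol Fe, 0.10272 mol O.
CaO: 24.98/56.077 = 0.44546 mol → 0.44546 mol Ca, 0.44546 mol O.
SiO2: 53.48/60.083 = 0.89010 mol → 0.89010 mol Si, 1.78020 mol O.
Total oxygen = 2.67103 mol. Normalization factor = 6/2.67103 = 2.24632.
Mg per 6 O = 0.34265 × 2.24632 = 0.770.

0.770 Mg apfu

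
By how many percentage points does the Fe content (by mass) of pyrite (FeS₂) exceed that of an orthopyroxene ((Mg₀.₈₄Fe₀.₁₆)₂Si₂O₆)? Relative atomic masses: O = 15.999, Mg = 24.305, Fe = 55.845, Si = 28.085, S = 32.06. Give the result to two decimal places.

38.08 percentage points

Fe in FeS₂: molar mass 119.965 g/mol; 1×55.845 = 55.845 g → 46.55 wt%.
Fe in (Mg₀.₈₄Fe₀.₁₆)₂Si₂O₆: molar mass 210.867 g/mol; 0.32×55.845 = 17.870 g → 8.47 wt%.
Difference = 46.55 − 8.47 = 38.08 percentage points.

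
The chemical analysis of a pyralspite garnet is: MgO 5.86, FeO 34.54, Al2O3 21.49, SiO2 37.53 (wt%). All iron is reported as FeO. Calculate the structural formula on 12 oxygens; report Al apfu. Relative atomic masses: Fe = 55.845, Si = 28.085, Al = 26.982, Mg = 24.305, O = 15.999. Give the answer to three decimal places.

MgO (M=40.304): mol = 0.14539; Mg = 0.14539, O = 0.14539.
FeO (M=71.844): mol = 0.48076; Fe = 0.48076, O = 0.48076.
Al2O3 (M=101.961): mol = 0.21077; Al = 0.42154, O = 0.63231.
SiO2 (M=60.083): mol = 0.62464; Si = 0.62464, O = 1.24928.
ΣO = 2.50774; factor = 12/ΣO = 4.78519.
Al apfu = 0.42154 × 4.78519 = 2.017.

2.017 Al apfu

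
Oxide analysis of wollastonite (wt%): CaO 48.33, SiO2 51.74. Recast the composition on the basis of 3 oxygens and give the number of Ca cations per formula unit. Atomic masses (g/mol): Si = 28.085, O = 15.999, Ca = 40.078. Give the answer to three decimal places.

1.001 Ca apfu

CaO: 48.33/56.077 = 0.86185 mol → 0.86185 mol Ca, 0.86185 mol O.
SiO2: 51.74/60.083 = 0.86114 mol → 0.86114 mol Si, 1.72228 mol O.
Total oxygen = 2.58413 mol. Normalization factor = 3/2.58413 = 1.16093.
Ca per 3 O = 0.86185 × 1.16093 = 1.001.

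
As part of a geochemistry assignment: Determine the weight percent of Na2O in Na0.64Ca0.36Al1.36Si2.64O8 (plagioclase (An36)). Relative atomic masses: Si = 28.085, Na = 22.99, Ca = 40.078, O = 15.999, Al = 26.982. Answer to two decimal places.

M(Na0.64Ca0.36Al1.36Si2.64O8) = 267.974 g/mol; M(Na2O) = 61.979 g/mol.
Moles Na2O per formula unit = 0.64 Na ÷ 2 = 0.3200.
Na2O fraction = (0.3200 × 61.979) / 267.974 = 19.833/267.974 = 0.0740.

7.40 wt%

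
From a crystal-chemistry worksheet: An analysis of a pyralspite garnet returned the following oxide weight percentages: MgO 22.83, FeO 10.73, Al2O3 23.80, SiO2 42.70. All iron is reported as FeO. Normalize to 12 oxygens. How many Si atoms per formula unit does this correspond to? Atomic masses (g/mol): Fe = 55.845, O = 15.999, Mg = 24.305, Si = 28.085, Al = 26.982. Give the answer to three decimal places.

3.006 Si apfu

MgO (M=40.304): mol = 0.56645; Mg = 0.56645, O = 0.56645.
FeO (M=71.844): mol = 0.14935; Fe = 0.14935, O = 0.14935.
Al2O3 (M=101.961): mol = 0.23342; Al = 0.46684, O = 0.70026.
SiO2 (M=60.083): mol = 0.71068; Si = 0.71068, O = 1.42136.
ΣO = 2.83742; factor = 12/ΣO = 4.22919.
Si apfu = 0.71068 × 4.22919 = 3.006.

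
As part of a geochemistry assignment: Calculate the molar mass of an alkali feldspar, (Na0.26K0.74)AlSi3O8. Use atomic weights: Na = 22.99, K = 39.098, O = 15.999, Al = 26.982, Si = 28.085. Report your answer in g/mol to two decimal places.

274.14 g/mol

M = 0.26*22.99 + 0.74*39.098 + 1*26.982 + 3*28.085 + 8*15.999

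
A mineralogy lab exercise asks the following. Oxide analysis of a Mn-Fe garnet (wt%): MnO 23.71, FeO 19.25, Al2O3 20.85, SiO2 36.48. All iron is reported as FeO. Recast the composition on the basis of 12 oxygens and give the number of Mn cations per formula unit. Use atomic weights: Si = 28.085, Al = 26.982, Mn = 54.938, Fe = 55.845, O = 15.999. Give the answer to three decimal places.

1.651 Mn apfu

MnO (M=70.937): mol = 0.33424; Mn = 0.33424, O = 0.33424.
FeO (M=71.844): mol = 0.26794; Fe = 0.26794, O = 0.26794.
Al2O3 (M=101.961): mol = 0.20449; Al = 0.40898, O = 0.61347.
SiO2 (M=60.083): mol = 0.60716; Si = 0.60716, O = 1.21432.
ΣO = 2.42997; factor = 12/ΣO = 4.93833.
Mn apfu = 0.33424 × 4.93833 = 1.651.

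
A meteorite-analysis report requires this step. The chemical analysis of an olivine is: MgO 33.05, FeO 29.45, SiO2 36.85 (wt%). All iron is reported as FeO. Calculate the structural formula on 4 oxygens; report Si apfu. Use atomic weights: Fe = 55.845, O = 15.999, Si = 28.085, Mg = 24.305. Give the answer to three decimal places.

0.999 Si apfu

MgO: 33.05/40.304 = 0.82002 mol → 0.82002 mol Mg, 0.82002 mol O.
FeO: 29.45/71.844 = 0.40992 mol → 0.40992 mol Fe, 0.40992 mol O.
SiO2: 36.85/60.083 = 0.61332 mol → 0.61332 mol Si, 1.22664 mol O.
Total oxygen = 2.45658 mol. Normalization factor = 4/2.45658 = 1.62828.
Si per 4 O = 0.61332 × 1.62828 = 0.999.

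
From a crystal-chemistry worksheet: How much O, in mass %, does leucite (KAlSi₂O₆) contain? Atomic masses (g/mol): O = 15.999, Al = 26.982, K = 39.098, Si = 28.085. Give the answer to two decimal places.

43.98 mass %

Formula mass = 1·39.098 + 1·26.982 + 2·28.085 + 6·15.999 = 218.244 g/mol, of which 95.994 g is O.
So O makes up 95.994/218.244 = 0.4398 of the mass, i.e. 43.98%.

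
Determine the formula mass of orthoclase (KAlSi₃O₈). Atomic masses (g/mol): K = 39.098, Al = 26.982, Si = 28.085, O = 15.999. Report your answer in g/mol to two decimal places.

278.33 g/mol

K: 1 × 39.098 = 39.0980
Al: 1 × 26.982 = 26.9820
Si: 3 × 28.085 = 84.2550
O: 8 × 15.999 = 127.9920
Summing the contributions gives the formula mass.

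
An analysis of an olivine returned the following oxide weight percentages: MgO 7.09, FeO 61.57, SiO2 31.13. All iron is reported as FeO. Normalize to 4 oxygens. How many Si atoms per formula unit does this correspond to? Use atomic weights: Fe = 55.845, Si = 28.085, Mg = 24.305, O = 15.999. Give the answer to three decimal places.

MgO: 7.09/40.304 = 0.17591 mol → 0.17591 mol Mg, 0.17591 mol O.
FeO: 61.57/71.844 = 0.85700 mol → 0.85700 mol Fe, 0.85700 mol O.
SiO2: 31.13/60.083 = 0.51812 mol → 0.51812 mol Si, 1.03624 mol O.
Total oxygen = 2.06915 mol. Normalization factor = 4/2.06915 = 1.93316.
Si per 4 O = 0.51812 × 1.93316 = 1.002.

1.002 Si apfu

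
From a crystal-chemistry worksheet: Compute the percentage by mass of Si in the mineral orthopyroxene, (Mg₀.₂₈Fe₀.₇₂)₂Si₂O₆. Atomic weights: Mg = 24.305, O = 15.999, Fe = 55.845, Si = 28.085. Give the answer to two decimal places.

22.82 mass %

Formula mass = 0.56×24.305 + 1.44×55.845 + 2×28.085 + 6×15.999 = 246.192 g/mol, of which 56.170 g is Si.
So Si makes up 56.170/246.192 = 0.2282 of the mass, i.e. 22.82%.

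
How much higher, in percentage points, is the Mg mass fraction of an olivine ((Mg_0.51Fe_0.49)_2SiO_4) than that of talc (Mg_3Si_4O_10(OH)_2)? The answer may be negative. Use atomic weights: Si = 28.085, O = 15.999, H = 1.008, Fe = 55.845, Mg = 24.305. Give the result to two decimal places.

Mg in (Mg_0.51Fe_0.49)_2SiO_4: molar mass 171.600 g/mol; 1.02×24.305 = 24.791 g → 14.45 wt%.
Mg in Mg_3Si_4O_10(OH)_2: molar mass 379.259 g/mol; 3×24.305 = 72.915 g → 19.23 wt%.
Difference = 14.45 − 19.23 = -4.78 percentage points.

-4.78 percentage points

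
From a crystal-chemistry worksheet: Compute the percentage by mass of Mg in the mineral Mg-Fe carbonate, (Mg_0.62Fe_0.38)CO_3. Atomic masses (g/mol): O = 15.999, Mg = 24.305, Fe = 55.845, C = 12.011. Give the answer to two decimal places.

Molar mass of (Mg_0.62Fe_0.38)CO_3: 0.62·24.305 + 0.38·55.845 + 1·12.011 + 3·15.999 = 96.298 g/mol.
Mass of Mg per formula unit: 0.62 × 24.305 = 15.069 g.
Weight fraction Mg = 15.069 / 96.298 = 0.1565.

15.65 weight percent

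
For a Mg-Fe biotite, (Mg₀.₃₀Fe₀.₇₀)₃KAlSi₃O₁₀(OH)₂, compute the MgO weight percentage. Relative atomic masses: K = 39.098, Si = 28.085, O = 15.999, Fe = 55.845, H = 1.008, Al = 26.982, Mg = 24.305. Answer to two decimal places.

Formula mass = 483.488 g/mol.
0.90 Mg → 0.9000 mol MgO per formula unit; M(MgO) = 40.304, so MgO mass = 36.274 g.
36.274/483.488 × 100 = 7.50 wt%.

7.50 wt%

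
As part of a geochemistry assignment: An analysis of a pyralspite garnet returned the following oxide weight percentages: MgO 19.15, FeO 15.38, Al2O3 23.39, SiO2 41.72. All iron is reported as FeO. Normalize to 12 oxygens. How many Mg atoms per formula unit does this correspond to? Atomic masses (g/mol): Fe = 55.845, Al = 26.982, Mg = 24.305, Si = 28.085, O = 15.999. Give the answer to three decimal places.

2.061 Mg apfu

19.15 wt% MgO ÷ 40.304 g/mol = 0.47514 mol, giving 0.47514 Mg and 0.47514 O.
15.38 wt% FeO ÷ 71.844 g/mol = 0.21407 mol, giving 0.21407 Fe and 0.21407 O.
23.39 wt% Al2O3 ÷ 101.961 g/mol = 0.22940 mol, giving 0.45880 Al and 0.68820 O.
41.72 wt% SiO2 ÷ 60.083 g/mol = 0.69437 mol, giving 0.69437 Si and 1.38874 O.
Oxygen sums to 2.76615; scaling by 12/2.76615 = 4.33816 puts the formula on 12 O.
Mg: 0.47514 × 4.33816 = 2.061 atoms per formula unit.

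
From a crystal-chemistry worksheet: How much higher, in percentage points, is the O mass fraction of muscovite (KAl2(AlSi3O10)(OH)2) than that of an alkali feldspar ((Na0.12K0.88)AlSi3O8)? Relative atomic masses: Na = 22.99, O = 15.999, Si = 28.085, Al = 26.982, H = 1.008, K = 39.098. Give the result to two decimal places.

First mineral: 191.988 g O in 398.303 g formula = 48.20 wt% O.
Second mineral: 127.992 g O in 276.394 g formula = 46.31 wt% O.
48.20% − 46.31% gives a difference of 1.89 percentage points.

1.89 percentage points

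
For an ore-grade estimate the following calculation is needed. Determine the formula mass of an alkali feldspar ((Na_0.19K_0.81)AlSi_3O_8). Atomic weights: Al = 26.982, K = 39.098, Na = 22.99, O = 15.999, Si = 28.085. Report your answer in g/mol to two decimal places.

275.27 g/mol

M = 0.19*22.99 + 0.81*39.098 + 1*26.982 + 3*28.085 + 8*15.999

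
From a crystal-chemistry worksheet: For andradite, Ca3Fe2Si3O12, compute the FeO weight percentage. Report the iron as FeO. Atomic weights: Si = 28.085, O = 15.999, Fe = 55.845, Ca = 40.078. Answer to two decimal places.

28.28 wt%

M(Ca3Fe2Si3O12) = 508.167 g/mol; M(FeO) = 71.844 g/mol.
Moles FeO per formula unit = 2 Fe ÷ 1 = 2.0000.
FeO fraction = (2.0000 × 71.844) / 508.167 = 143.688/508.167 = 0.2828.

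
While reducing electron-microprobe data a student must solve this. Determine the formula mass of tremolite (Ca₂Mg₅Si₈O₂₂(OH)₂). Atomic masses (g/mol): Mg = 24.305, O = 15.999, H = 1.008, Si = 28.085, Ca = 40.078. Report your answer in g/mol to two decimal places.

812.35 g/mol

The formula mass is the sum 2·40.078 + 5·24.305 + 8·28.085 + 24·15.999 + 2·1.008.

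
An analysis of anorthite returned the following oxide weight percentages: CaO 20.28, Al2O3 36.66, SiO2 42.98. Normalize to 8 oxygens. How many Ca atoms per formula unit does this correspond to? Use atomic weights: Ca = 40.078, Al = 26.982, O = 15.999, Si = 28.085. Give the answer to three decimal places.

20.28 wt% CaO ÷ 56.077 g/mol = 0.36165 mol, giving 0.36165 Ca and 0.36165 O.
36.66 wt% Al2O3 ÷ 101.961 g/mol = 0.35955 mol, giving 0.71910 Al and 1.07865 O.
42.98 wt% SiO2 ÷ 60.083 g/mol = 0.71534 mol, giving 0.71534 Si and 1.43068 O.
Oxygen sums to 2.87098; scaling by 8/2.87098 = 2.78650 puts the formula on 8 O.
Ca: 0.36165 × 2.78650 = 1.008 atoms per formula unit.

1.008 Ca apfu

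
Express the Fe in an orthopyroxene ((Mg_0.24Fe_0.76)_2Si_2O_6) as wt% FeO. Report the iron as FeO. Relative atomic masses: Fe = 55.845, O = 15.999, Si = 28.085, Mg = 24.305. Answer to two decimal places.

Molar mass of (Mg_0.24Fe_0.76)_2Si_2O_6 = 0.48*24.305 + 1.52*55.845 + 2*28.085 + 6*15.999 = 248.715 g/mol.
Each formula unit contains 1.52 Fe, equivalent to 1.52/1 = 1.5200 mol FeO.
M(FeO) = 1×55.845 + 1×15.999 = 71.844 g/mol.
Mass of FeO per formula unit = 1.5200 × 71.844 = 109.203 g.
FeO wt% = 109.203 / 248.715 × 100 = 43.91%.

43.91 wt%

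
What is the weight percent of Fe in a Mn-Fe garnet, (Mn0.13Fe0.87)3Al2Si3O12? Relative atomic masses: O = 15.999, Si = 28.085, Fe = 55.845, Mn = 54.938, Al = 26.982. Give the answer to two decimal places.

29.30 mass %

Formula mass = 0.39·54.938 + 2.61·55.845 + 2·26.982 + 3·28.085 + 12·15.999 = 497.388 g/mol, of which 145.755 g is Fe.
So Fe makes up 145.755/497.388 = 0.2930 of the mass, i.e. 29.30%.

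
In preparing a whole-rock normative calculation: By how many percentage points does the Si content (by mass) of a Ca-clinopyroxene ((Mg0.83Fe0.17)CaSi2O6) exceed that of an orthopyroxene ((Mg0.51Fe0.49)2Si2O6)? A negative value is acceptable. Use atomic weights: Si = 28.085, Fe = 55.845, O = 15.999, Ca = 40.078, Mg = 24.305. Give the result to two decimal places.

1.07 percentage points

First mineral: 56.170 g Si in 221.909 g formula = 25.31 wt% Si.
Second mineral: 56.170 g Si in 231.683 g formula = 24.24 wt% Si.
25.31% − 24.24% gives a difference of 1.07 percentage points.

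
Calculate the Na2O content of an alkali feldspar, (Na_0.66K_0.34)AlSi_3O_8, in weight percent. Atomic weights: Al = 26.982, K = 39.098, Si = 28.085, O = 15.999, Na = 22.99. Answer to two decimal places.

7.64 wt%

Molar mass of (Na_0.66K_0.34)AlSi_3O_8 = 0.66×22.99 + 0.34×39.098 + 1×26.982 + 3×28.085 + 8×15.999 = 267.696 g/mol.
Each formula unit contains 0.66 Na, equivalent to 0.66/2 = 0.3300 mol Na2O.
M(Na2O) = 2×22.99 + 1×15.999 = 61.979 g/mol.
Mass of Na2O per formula unit = 0.3300 × 61.979 = 20.453 g.
Na2O wt% = 20.453 / 267.696 × 100 = 7.64%.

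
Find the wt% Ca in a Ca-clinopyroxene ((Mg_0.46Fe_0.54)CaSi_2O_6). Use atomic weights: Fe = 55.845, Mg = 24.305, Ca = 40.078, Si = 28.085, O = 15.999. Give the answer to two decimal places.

17.16 mass %

M((Mg_0.46Fe_0.54)CaSi_2O_6) = 233.579 g/mol.
Ca contributes 1 × 40.078 = 40.078 g per mole.
40.078/233.579 = 0.1716 → 17.16%.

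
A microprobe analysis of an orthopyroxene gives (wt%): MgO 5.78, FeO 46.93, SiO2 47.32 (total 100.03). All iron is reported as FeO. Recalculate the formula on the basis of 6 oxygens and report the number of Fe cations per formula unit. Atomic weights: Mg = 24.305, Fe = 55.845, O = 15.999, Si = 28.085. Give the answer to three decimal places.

1.652 Fe apfu

MgO: 5.78/40.304 = 0.14341 mol → 0.14341 mol Mg, 0.14341 mol O.
FeO: 46.93/71.844 = 0.65322 mol → 0.65322 mol Fe, 0.65322 mol O.
SiO2: 47.32/60.083 = 0.78758 mol → 0.78758 mol Si, 1.57516 mol O.
Total oxygen = 2.37179 mol. Normalization factor = 6/2.37179 = 2.52973.
Fe per 6 O = 0.65322 × 2.52973 = 1.652.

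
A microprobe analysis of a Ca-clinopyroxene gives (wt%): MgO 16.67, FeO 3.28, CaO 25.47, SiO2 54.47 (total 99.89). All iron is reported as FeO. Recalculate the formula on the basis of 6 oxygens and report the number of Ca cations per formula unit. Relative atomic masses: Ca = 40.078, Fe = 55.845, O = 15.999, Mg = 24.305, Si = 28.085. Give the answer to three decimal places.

16.67 wt% MgO ÷ 40.304 g/mol = 0.41361 mol, giving 0.41361 Mg and 0.41361 O.
3.28 wt% FeO ÷ 71.844 g/mol = 0.04565 mol, giving 0.04565 Fe and 0.04565 O.
25.47 wt% CaO ÷ 56.077 g/mol = 0.45420 mol, giving 0.45420 Ca and 0.45420 O.
54.47 wt% SiO2 ÷ 60.083 g/mol = 0.90658 mol, giving 0.90658 Si and 1.81316 O.
Oxygen sums to 2.72662; scaling by 6/2.72662 = 2.20053 puts the formula on 6 O.
Ca: 0.45420 × 2.20053 = 0.999 atoms per formula unit.

0.999 Ca apfu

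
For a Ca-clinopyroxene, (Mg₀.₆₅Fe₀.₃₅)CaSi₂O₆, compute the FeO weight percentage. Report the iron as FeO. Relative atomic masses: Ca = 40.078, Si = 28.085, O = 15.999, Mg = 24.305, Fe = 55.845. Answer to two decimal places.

Molar mass of (Mg₀.₆₅Fe₀.₃₅)CaSi₂O₆ = 0.65×24.305 + 0.35×55.845 + 1×40.078 + 2×28.085 + 6×15.999 = 227.586 g/mol.
Each formula unit contains 0.35 Fe, equivalent to 0.35/1 = 0.3500 mol FeO.
M(FeO) = 1×55.845 + 1×15.999 = 71.844 g/mol.
Mass of FeO per formula unit = 0.3500 × 71.844 = 25.145 g.
FeO wt% = 25.145 / 227.586 × 100 = 11.05%.

11.05 wt%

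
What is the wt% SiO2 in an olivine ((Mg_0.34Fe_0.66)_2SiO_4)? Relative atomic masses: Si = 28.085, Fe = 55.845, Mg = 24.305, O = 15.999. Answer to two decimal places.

Molar mass of (Mg_0.34Fe_0.66)_2SiO_4 = 0.68*24.305 + 1.32*55.845 + 1*28.085 + 4*15.999 = 182.324 g/mol.
Each formula unit contains 1 Si, equivalent to 1/1 = 1.0000 mol SiO2.
M(SiO2) = 1×28.085 + 2×15.999 = 60.083 g/mol.
Mass of SiO2 per formula unit = 1.0000 × 60.083 = 60.083 g.
SiO2 wt% = 60.083 / 182.324 × 100 = 32.95%.

32.95 wt%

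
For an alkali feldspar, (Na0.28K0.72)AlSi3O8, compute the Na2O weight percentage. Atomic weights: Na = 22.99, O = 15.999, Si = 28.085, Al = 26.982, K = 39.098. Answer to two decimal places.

3.17 wt%

Molar mass of (Na0.28K0.72)AlSi3O8 = 0.28×22.99 + 0.72×39.098 + 1×26.982 + 3×28.085 + 8×15.999 = 273.817 g/mol.
Each formula unit contains 0.28 Na, equivalent to 0.28/2 = 0.1400 mol Na2O.
M(Na2O) = 2×22.99 + 1×15.999 = 61.979 g/mol.
Mass of Na2O per formula unit = 0.1400 × 61.979 = 8.677 g.
Na2O wt% = 8.677 / 273.817 × 100 = 3.17%.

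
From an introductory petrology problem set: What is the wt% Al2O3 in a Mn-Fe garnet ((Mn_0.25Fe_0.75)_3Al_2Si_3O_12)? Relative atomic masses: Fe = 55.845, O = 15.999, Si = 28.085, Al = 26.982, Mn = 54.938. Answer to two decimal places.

Molar mass of (Mn_0.25Fe_0.75)_3Al_2Si_3O_12 = 0.75*54.938 + 2.25*55.845 + 2*26.982 + 3*28.085 + 12*15.999 = 497.062 g/mol.
Each formula unit contains 2 Al, equivalent to 2/2 = 1.0000 mol Al2O3.
M(Al2O3) = 2×26.982 + 3×15.999 = 101.961 g/mol.
Mass of Al2O3 per formula unit = 1.0000 × 101.961 = 101.961 g.
Al2O3 wt% = 101.961 / 497.062 × 100 = 20.51%.

20.51 wt%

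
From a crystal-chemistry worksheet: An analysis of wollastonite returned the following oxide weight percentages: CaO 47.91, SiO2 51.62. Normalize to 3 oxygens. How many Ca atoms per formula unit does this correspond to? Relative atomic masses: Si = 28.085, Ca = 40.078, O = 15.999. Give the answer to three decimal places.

47.91 wt% CaO ÷ 56.077 g/mol = 0.85436 mol, giving 0.85436 Ca and 0.85436 O.
51.62 wt% SiO2 ÷ 60.083 g/mol = 0.85914 mol, giving 0.85914 Si and 1.71828 O.
Oxygen sums to 2.57264; scaling by 3/2.57264 = 1.16612 puts the formula on 3 O.
Ca: 0.85436 × 1.16612 = 0.996 atoms per formula unit.

0.996 Ca apfu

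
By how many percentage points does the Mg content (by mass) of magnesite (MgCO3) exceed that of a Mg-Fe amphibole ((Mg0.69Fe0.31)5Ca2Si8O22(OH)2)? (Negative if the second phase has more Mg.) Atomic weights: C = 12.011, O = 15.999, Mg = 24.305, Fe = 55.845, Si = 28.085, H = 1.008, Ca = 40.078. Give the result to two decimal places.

Mg in MgCO3: molar mass 84.313 g/mol; 1×24.305 = 24.305 g → 28.83 wt%.
Mg in (Mg0.69Fe0.31)5Ca2Si8O22(OH)2: molar mass 861.240 g/mol; 3.45×24.305 = 83.852 g → 9.74 wt%.
Difference = 28.83 − 9.74 = 19.09 percentage points.

19.09 percentage points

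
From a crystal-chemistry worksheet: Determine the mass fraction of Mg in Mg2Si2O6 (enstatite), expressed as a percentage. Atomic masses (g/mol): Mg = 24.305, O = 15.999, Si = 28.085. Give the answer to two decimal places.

Molar mass of Mg2Si2O6: 2·24.305 + 2·28.085 + 6·15.999 = 200.774 g/mol.
Mass of Mg per formula unit: 2 × 24.305 = 48.610 g.
Weight fraction Mg = 48.610 / 200.774 = 0.2421.

24.21 weight percent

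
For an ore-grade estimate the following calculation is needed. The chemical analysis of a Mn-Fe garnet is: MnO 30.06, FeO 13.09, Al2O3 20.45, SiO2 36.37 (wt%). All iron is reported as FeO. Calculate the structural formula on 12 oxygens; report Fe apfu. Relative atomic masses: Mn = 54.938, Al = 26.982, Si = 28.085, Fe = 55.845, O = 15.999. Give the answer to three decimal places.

0.904 Fe apfu

MnO: 30.06/70.937 = 0.42376 mol → 0.42376 mol Mn, 0.42376 mol O.
FeO: 13.09/71.844 = 0.18220 mol → 0.18220 mol Fe, 0.18220 mol O.
Al2O3: 20.45/101.961 = 0.20057 mol → 0.40114 mol Al, 0.60171 mol O.
SiO2: 36.37/60.083 = 0.60533 mol → 0.60533 mol Si, 1.21066 mol O.
Total oxygen = 2.41833 mol. Normalization factor = 12/2.41833 = 4.96210.
Fe per 12 O = 0.18220 × 4.96210 = 0.904.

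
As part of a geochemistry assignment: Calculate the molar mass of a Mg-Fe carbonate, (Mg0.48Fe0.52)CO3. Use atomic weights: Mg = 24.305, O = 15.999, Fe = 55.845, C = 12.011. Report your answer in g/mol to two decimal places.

Mg: 0.48 × 24.305 = 11.6664
Fe: 0.52 × 55.845 = 29.0394
C: 1 × 12.011 = 12.0110
O: 3 × 15.999 = 47.9970
Summing the contributions gives the formula mass.

100.71 g/mol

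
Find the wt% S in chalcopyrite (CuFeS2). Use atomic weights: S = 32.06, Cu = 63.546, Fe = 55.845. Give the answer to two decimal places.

M(CuFeS2) = 183.511 g/mol.
S contributes 2 × 32.06 = 64.120 g per mole.
64.120/183.511 = 0.3494 → 34.94%.

34.94 wt%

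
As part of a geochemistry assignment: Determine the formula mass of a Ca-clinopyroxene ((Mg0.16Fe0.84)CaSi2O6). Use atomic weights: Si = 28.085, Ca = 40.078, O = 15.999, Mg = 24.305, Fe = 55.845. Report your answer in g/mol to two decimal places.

Mg: 0.16 × 24.305 = 3.8888
Fe: 0.84 × 55.845 = 46.9098
Ca: 1 × 40.078 = 40.0780
Si: 2 × 28.085 = 56.1700
O: 6 × 15.999 = 95.9940
Summing the contributions gives the formula mass.

243.04 g/mol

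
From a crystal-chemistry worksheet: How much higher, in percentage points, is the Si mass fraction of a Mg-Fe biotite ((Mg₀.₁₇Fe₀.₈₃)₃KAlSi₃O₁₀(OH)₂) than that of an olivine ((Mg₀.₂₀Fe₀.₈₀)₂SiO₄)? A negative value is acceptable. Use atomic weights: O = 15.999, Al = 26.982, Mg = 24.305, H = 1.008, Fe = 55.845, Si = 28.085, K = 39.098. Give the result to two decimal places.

M((Mg₀.₁₇Fe₀.₈₃)₃KAlSi₃O₁₀(OH)₂) = 495.789 g/mol, so wt% Si = 84.255/495.789 × 100 = 16.99%.
M((Mg₀.₂₀Fe₀.₈₀)₂SiO₄) = 191.155 g/mol, so wt% Si = 28.085/191.155 × 100 = 14.69%.
16.99 − 14.69 = 2.30 pp.

2.30 percentage points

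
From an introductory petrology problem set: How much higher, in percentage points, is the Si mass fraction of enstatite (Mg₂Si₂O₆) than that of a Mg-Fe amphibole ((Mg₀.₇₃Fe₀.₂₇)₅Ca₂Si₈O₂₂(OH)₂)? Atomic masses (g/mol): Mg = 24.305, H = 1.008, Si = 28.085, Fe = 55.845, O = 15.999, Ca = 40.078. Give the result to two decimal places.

1.70 percentage points

M(Mg₂Si₂O₆) = 200.774 g/mol, so wt% Si = 56.170/200.774 × 100 = 27.98%.
M((Mg₀.₇₃Fe₀.₂₇)₅Ca₂Si₈O₂₂(OH)₂) = 854.932 g/mol, so wt% Si = 224.680/854.932 × 100 = 26.28%.
27.98 − 26.28 = 1.70 pp.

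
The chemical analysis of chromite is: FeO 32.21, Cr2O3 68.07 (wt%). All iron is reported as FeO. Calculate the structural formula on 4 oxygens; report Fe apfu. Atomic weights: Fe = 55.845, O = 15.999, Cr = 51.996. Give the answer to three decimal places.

FeO (M=71.844): mol = 0.44833; Fe = 0.44833, O = 0.44833.
Cr2O3 (M=151.989): mol = 0.44786; Cr = 0.89572, O = 1.34358.
ΣO = 1.79191; factor = 4/ΣO = 2.23225.
Fe apfu = 0.44833 × 2.23225 = 1.001.

1.001 Fe apfu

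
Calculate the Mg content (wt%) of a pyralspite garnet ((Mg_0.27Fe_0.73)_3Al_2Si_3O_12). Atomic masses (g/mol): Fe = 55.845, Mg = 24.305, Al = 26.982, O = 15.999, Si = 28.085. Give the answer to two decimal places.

4.17 wt%

Molar mass of (Mg_0.27Fe_0.73)_3Al_2Si_3O_12: 0.81×24.305 + 2.19×55.845 + 2×26.982 + 3×28.085 + 12×15.999 = 472.195 g/mol.
Mass of Mg per formula unit: 0.81 × 24.305 = 19.687 g.
Weight fraction Mg = 19.687 / 472.195 = 0.0417.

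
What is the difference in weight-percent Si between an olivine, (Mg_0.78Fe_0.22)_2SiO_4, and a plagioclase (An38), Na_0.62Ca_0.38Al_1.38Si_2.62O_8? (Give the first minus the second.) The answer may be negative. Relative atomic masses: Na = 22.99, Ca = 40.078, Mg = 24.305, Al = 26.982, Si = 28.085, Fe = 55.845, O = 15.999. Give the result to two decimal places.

-9.26 percentage points

Si in (Mg_0.78Fe_0.22)_2SiO_4: molar mass 154.569 g/mol; 1×28.085 = 28.085 g → 18.17 wt%.
Si in Na_0.62Ca_0.38Al_1.38Si_2.62O_8: molar mass 268.293 g/mol; 2.62×28.085 = 73.583 g → 27.43 wt%.
Difference = 18.17 − 27.43 = -9.26 percentage points.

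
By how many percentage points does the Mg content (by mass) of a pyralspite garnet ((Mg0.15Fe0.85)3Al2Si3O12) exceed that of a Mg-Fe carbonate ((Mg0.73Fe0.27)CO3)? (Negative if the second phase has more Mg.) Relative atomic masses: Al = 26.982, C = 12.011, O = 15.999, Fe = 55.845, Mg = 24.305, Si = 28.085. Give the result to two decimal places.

-16.85 percentage points

First mineral: 10.937 g Mg in 483.549 g formula = 2.26 wt% Mg.
Second mineral: 17.743 g Mg in 92.829 g formula = 19.11 wt% Mg.
2.26% − 19.11% gives a difference of -16.85 percentage points.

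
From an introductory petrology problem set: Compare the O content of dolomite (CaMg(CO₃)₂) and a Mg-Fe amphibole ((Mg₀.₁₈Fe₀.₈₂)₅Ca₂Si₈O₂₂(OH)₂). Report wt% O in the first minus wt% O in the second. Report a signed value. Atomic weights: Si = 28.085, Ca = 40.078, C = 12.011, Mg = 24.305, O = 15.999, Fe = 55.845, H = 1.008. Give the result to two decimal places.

O in CaMg(CO₃)₂: molar mass 184.399 g/mol; 6×15.999 = 95.994 g → 52.06 wt%.
O in (Mg₀.₁₈Fe₀.₈₂)₅Ca₂Si₈O₂₂(OH)₂: molar mass 941.667 g/mol; 24×15.999 = 383.976 g → 40.78 wt%.
Difference = 52.06 − 40.78 = 11.28 percentage points.

11.28 percentage points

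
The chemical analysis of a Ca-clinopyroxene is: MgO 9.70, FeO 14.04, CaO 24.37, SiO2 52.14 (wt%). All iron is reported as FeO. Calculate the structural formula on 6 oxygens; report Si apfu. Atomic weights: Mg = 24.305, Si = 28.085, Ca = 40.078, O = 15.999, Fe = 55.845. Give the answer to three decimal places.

MgO (M=40.304): mol = 0.24067; Mg = 0.24067, O = 0.24067.
FeO (M=71.844): mol = 0.19542; Fe = 0.19542, O = 0.19542.
CaO (M=56.077): mol = 0.43458; Ca = 0.43458, O = 0.43458.
SiO2 (M=60.083): mol = 0.86780; Si = 0.86780, O = 1.73560.
ΣO = 2.60627; factor = 6/ΣO = 2.30214.
Si apfu = 0.86780 × 2.30214 = 1.998.

1.998 Si apfu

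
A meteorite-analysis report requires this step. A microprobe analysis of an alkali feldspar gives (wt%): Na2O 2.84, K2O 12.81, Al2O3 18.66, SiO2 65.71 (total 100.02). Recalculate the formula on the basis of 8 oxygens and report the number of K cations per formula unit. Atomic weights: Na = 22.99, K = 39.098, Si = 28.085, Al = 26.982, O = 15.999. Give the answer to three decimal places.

Na2O (M=61.979): mol = 0.04582; Na = 0.09164, O = 0.04582.
K2O (M=94.195): mol = 0.13599; K = 0.27198, O = 0.13599.
Al2O3 (M=101.961): mol = 0.18301; Al = 0.36602, O = 0.54903.
SiO2 (M=60.083): mol = 1.09365; Si = 1.09365, O = 2.18730.
ΣO = 2.91814; factor = 8/ΣO = 2.74147.
K apfu = 0.27198 × 2.74147 = 0.746.

0.746 K apfu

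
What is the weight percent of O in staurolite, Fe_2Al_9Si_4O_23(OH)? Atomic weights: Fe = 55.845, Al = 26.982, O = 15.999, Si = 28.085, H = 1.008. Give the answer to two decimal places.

45.08 mass %

Formula mass = 2*55.845 + 9*26.982 + 4*28.085 + 24*15.999 + 1*1.008 = 851.852 g/mol, of which 383.976 g is O.
So O makes up 383.976/851.852 = 0.4508 of the mass, i.e. 45.08%.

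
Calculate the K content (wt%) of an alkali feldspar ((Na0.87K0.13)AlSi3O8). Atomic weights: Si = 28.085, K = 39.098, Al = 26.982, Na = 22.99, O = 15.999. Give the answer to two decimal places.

1.92 wt%

Formula mass = 0.87*22.99 + 0.13*39.098 + 1*26.982 + 3*28.085 + 8*15.999 = 264.313 g/mol, of which 5.083 g is K.
So K makes up 5.083/264.313 = 0.0192 of the mass, i.e. 1.92%.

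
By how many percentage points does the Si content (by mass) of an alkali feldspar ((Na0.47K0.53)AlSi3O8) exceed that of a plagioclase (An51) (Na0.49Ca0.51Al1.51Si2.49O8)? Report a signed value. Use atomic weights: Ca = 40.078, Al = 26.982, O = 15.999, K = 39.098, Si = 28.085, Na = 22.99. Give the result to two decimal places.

First mineral: 84.255 g Si in 270.756 g formula = 31.12 wt% Si.
Second mineral: 69.932 g Si in 270.371 g formula = 25.87 wt% Si.
31.12% − 25.87% gives a difference of 5.25 percentage points.

5.25 percentage points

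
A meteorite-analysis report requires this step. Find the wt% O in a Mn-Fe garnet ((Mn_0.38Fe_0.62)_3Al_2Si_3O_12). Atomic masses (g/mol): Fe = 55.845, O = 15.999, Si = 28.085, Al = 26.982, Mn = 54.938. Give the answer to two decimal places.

Molar mass of (Mn_0.38Fe_0.62)_3Al_2Si_3O_12: 1.14*54.938 + 1.86*55.845 + 2*26.982 + 3*28.085 + 12*15.999 = 496.708 g/mol.
Mass of O per formula unit: 12 × 15.999 = 191.988 g.
Weight fraction O = 191.988 / 496.708 = 0.3865.

38.65 weight percent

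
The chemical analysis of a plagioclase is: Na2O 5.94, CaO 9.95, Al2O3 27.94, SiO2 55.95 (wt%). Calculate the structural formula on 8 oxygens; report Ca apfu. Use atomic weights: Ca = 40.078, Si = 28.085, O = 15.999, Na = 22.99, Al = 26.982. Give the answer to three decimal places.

Na2O (M=61.979): mol = 0.09584; Na = 0.19168, O = 0.09584.
CaO (M=56.077): mol = 0.17743; Ca = 0.17743, O = 0.17743.
Al2O3 (M=101.961): mol = 0.27403; Al = 0.54806, O = 0.82209.
SiO2 (M=60.083): mol = 0.93121; Si = 0.93121, O = 1.86242.
ΣO = 2.95778; factor = 8/ΣO = 2.70473.
Ca apfu = 0.17743 × 2.70473 = 0.480.

0.480 Ca apfu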